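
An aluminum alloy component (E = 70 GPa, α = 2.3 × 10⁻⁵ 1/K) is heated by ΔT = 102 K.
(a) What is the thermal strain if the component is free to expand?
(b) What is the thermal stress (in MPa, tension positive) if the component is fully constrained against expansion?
(a) Free thermal strain ε_th = α·ΔT = (2.3 × 10⁻⁵) × 102 = 0.002346
(b) Fully constrained, the expansion is suppressed, so σ = -E·α·ΔT. Convert E = 70 GPa = 7 × 10¹⁰ Pa.
  σ = -(7 × 10¹⁰) × (2.3 × 10⁻⁵) × 102 = -1.642 × 10⁸ Pa = -164.2 MPa (compressive)
Final answer: (a) ε_th = 0.002346, (b) σ = -164.2 MPa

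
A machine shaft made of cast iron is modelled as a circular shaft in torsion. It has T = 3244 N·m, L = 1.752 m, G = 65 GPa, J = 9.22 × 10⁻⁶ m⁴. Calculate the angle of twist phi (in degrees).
Model: a circular shaft in torsion, so phi = (T·L) / (G·J).
Convert to SI units:
  G = 65 GPa = 6.5 × 10¹⁰ Pa
Substitute:
  phi = (3244 × 1.752) / ((6.5 × 10¹⁰) × (9.22 × 10⁻⁶))
  phi = 0.009484 rad
Convert to degrees: phi = 0.009484 × 180/π = 0.5434°
Final answer: phi = 0.5434°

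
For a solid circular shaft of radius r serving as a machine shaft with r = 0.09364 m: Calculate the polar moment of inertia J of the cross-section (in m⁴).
Model: a solid circular shaft of radius r, so J = (π·r^4) / 2.
Substitute:
  J = (π × 0.09364^4) / 2
  J = 0.0001208 m⁴
Final answer: J = 0.0001208 m⁴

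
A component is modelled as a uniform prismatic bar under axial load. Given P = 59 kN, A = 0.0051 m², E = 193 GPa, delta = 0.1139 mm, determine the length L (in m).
Model: a uniform prismatic bar under axial load, so delta = (P·L) / (A·E).
Solve for L: L = (delta·A·E) / P.
Convert to SI units:
  P = 59 kN = 59000 N
  E = 193 GPa = 1.93 × 10¹¹ Pa
  delta = 0.1139 mm = 0.0001139 m
Substitute:
  L = (0.0001139 × 0.0051 × (1.93 × 10¹¹)) / 59000
  L = 1.9 m
Final answer: L = 1.9 m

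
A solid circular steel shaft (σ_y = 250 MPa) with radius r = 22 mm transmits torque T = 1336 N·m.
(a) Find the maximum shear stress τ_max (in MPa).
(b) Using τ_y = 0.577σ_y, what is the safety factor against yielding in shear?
(a) For a solid circular shaft, τ_max = T·r/J with J = π·r^4/2, i.e. τ_max = 2·T / (π·r^3). Convert r = 22 mm = 0.022 m.
  τ_max = (2 × 1336) / (π × 0.022^3) = 7.988 × 10⁷ Pa = 79.88 MPa
(b) τ_y = 0.577 × 250 = 144.25 MPa
  SF = τ_y/τ_max = 144.25 / 79.88 = 1.806
Final answer: (a) τ_max = 79.88 MPa, (b) SF = 1.806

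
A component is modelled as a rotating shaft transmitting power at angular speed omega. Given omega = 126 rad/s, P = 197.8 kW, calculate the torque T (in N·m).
Model: a rotating shaft transmitting power at angular speed omega, so P = T·omega.
Solve for T: T = P / omega.
Convert to SI units:
  P = 197.8 kW = 197800 W
Substitute:
  T = 197800 / 126
  T = 1570 N·m
Final answer: T = 1570 N·m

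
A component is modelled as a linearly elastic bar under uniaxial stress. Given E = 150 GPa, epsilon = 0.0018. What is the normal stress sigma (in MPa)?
Model: a linearly elastic bar under uniaxial stress, so sigma = E·epsilon.
Convert to SI units:
  E = 150 GPa = 1.5 × 10¹¹ Pa
Substitute:
  sigma = (1.5 × 10¹¹) × 0.0018
  sigma = 2.7 × 10⁸ Pa
Convert: sigma = 2.7 × 10⁸ Pa = 270 MPa
Final answer: sigma = 270 MPa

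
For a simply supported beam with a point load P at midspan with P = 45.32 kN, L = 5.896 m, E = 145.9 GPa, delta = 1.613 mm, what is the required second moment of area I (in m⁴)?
Model: a simply supported beam with a point load P at midspan, so delta = (P·L^3) / (48·E·I).
Solve for I: I = (P·L^3) / (48·delta·E).
Convert to SI units:
  P = 45.32 kN = 45320 N
  E = 145.9 GPa = 1.459 × 10¹¹ Pa
  delta = 1.613 mm = 0.001613 m
Substitute:
  I = (45320 × 5.896^3) / (48 × 0.001613 × (1.459 × 10¹¹))
  I = 0.0008223 m⁴
Final answer: I = 0.0008223 m⁴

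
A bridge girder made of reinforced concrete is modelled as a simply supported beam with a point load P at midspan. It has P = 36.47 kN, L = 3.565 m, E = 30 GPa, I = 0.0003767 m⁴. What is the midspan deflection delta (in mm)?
Model: a simply supported beam with a point load P at midspan, so delta = (P·L^3) / (48·E·I).
Convert to SI units:
  P = 36.47 kN = 36470 N
  E = 30 GPa = 3 × 10¹⁰ Pa
Substitute:
  delta = (36470 × 3.565^3) / (48 × (3 × 10¹⁰) × 0.0003767)
  delta = 0.003046 m
Convert: delta = 0.003046 m = 3.046 mm
Final answer: delta = 3.046 mm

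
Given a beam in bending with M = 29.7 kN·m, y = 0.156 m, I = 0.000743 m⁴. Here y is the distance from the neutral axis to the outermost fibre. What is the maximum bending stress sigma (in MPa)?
Model: a beam in bending, so sigma = (M·y) / I.
Convert to SI units:
  M = 29.7 kN·m = 29700 N·m
Substitute:
  sigma = (29700 × 0.156) / 0.000743
  sigma = 6.236 × 10⁶ Pa
Convert: sigma = 6.236 × 10⁶ Pa = 6.236 MPa
Final answer: sigma = 6.236 MPa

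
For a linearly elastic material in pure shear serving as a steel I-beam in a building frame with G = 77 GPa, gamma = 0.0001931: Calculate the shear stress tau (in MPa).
Model: a linearly elastic material in pure shear, so tau = G·gamma.
Convert to SI units:
  G = 77 GPa = 7.7 × 10¹⁰ Pa
Substitute:
  tau = (7.7 × 10¹⁰) × 0.0001931
  tau = 1.487 × 10⁷ Pa
Convert: tau = 1.487 × 10⁷ Pa = 14.87 MPa
Final answer: tau = 14.87 MPa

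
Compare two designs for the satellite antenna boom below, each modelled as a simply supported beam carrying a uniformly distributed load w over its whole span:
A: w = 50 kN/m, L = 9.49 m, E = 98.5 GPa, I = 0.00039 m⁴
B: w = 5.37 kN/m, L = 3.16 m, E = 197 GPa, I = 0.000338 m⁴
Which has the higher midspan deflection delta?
Model: a simply supported beam carrying a uniformly distributed load w over its whole span, so delta = (5·w·L^4) / (384·E·I) (SI units).
  A: delta = (5 × 50000 × 9.49^4) / (384 × (9.85 × 10¹⁰) × 0.00039) = 0.1375 m = 137.5 mm
  B: delta = (5 × 5370 × 3.16^4) / (384 × (1.97 × 10¹¹) × 0.000338) = 0.0001047 m = 0.1047 mm
137.5 mm > 0.1047 mm, so A is larger.
Final answer: A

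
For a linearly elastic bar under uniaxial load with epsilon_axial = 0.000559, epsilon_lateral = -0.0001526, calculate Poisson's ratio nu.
Model: a linearly elastic bar under uniaxial load, so epsilon_lateral = -nu·epsilon_axial.
Solve for nu: nu = -epsilon_lateral / epsilon_axial.
Substitute:
  nu = -(-0.0001526) / 0.000559
  nu = 0.273
Final answer: nu = 0.273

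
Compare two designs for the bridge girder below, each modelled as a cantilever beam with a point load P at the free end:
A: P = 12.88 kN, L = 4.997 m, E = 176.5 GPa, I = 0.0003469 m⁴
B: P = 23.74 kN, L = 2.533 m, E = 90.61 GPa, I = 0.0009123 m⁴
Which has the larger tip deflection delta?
Model: a cantilever beam with a point load P at the free end, so delta = (P·L^3) / (3·E·I) (SI units).
  A: delta = (12880 × 4.997^3) / (3 × (1.765 × 10¹¹) × 0.0003469) = 0.008749 m = 8.749 mm
  B: delta = (23740 × 2.533^3) / (3 × (9.061 × 10¹⁰) × 0.0009123) = 0.001556 m = 1.556 mm
8.749 mm > 1.556 mm, so A is larger.
Final answer: A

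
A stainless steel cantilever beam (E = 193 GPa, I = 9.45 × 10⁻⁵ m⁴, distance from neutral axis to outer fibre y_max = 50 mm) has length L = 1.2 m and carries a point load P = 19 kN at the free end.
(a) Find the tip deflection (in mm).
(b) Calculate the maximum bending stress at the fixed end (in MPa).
(a) Tip deflection of a cantilever with an end point load: δ = P·L^3 / (3·E·I). Convert P = 19 kN = 19000 N, E = 193 GPa = 1.93 × 10¹¹ Pa.
  δ = (19000 × 1.2^3) / (3 × (1.93 × 10¹¹) × (9.45 × 10⁻⁵)) = 0.0006 m = 0.6 mm
(b) Maximum bending moment at the fixed end: M = P·L = 19000 × 1.2 = 22800 N·m. Convert y_max = 50 mm = 0.05 m.
  σ = M·y_max / I = (22800 × 0.05) / (9.45 × 10⁻⁵) = 1.206 × 10⁷ Pa = 12.06 MPa
Final answer: (a) δ = 0.6 mm, (b) σ = 12.06 MPa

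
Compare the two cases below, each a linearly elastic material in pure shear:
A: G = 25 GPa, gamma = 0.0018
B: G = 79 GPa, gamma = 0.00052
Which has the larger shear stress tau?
Model: a linearly elastic material in pure shear, so tau = G·gamma (SI units).
  A: tau = (2.5 × 10¹⁰) × 0.0018 = 4.5 × 10⁷ Pa = 45 MPa
  B: tau = (7.9 × 10¹⁰) × 0.00052 = 4.108 × 10⁷ Pa = 41.08 MPa
45 MPa > 41.08 MPa, so A is larger.
Final answer: A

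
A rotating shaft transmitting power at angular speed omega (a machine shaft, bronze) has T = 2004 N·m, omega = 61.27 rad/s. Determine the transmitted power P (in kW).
Model: a rotating shaft transmitting power at angular speed omega, so P = T·omega.
Substitute:
  P = 2004 × 61.27
  P = 122800 W
Convert: P = 122800 W = 122.8 kW
Final answer: P = 122.8 kW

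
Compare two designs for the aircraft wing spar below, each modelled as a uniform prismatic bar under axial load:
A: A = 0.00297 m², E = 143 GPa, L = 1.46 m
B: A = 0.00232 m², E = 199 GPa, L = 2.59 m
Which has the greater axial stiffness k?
Model: a uniform prismatic bar under axial load, so k = (A·E) / L (SI units).
  A: k = (0.00297 × (1.43 × 10¹¹)) / 1.46 = 2.909 × 10⁸ N/m = 290.9 MN/m
  B: k = (0.00232 × (1.99 × 10¹¹)) / 2.59 = 1.783 × 10⁸ N/m = 178.3 MN/m
290.9 MN/m > 178.3 MN/m, so A is larger.
Final answer: A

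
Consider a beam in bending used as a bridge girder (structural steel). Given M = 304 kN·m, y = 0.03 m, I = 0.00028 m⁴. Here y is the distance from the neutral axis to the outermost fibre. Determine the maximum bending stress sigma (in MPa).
Model: a beam in bending, so sigma = (M·y) / I.
Convert to SI units:
  M = 304 kN·m = 304000 N·m
Substitute:
  sigma = (304000 × 0.03) / 0.00028
  sigma = 3.257 × 10⁷ Pa
Convert: sigma = 3.257 × 10⁷ Pa = 32.57 MPa
Final answer: sigma = 32.57 MPa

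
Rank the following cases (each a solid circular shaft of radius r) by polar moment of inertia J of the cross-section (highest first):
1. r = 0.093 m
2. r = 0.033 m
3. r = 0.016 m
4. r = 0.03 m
Model: a solid circular shaft of radius r, so J = (π·r^4) / 2 (SI units).
  Case 1: J = (π × 0.093^4) / 2 = 0.0001175 m⁴
  Case 2: J = (π × 0.033^4) / 2 = 1.863 × 10⁻⁶ m⁴
  Case 3: J = (π × 0.016^4) / 2 = 1.029 × 10⁻⁷ m⁴
  Case 4: J = (π × 0.03^4) / 2 = 1.272 × 10⁻⁶ m⁴
Ordering: 0.0001175 m⁴ (case 1) > 1.863 × 10⁻⁶ m⁴ (case 2) > 1.272 × 10⁻⁶ m⁴ (case 4) > 1.029 × 10⁻⁷ m⁴ (case 3)
Final answer: 1, 2, 4, 3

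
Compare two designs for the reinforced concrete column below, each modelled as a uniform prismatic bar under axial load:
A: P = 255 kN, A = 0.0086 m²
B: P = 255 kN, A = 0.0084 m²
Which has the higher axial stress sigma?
Model: a uniform prismatic bar under axial load, so sigma = P / A (SI units).
  A: sigma = 255000 / 0.0086 = 2.965 × 10⁷ Pa = 29.65 MPa
  B: sigma = 255000 / 0.0084 = 3.036 × 10⁷ Pa = 30.36 MPa
30.36 MPa > 29.65 MPa, so B is larger.
Final answer: B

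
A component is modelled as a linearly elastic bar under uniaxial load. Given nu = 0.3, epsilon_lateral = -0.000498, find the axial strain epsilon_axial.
Model: a linearly elastic bar under uniaxial load, so epsilon_lateral = -nu·epsilon_axial.
Solve for epsilon_axial: epsilon_axial = -epsilon_lateral / nu.
Substitute:
  epsilon_axial = -(-0.000498) / 0.3
  epsilon_axial = 0.00166
Final answer: epsilon_axial = 0.00166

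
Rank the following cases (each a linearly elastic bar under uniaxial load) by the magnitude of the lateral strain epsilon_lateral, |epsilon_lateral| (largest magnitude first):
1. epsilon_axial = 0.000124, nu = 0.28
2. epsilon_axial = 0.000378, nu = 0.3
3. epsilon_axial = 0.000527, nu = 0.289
Model: a linearly elastic bar under uniaxial load, so epsilon_lateral = -nu·epsilon_axial (SI units).
  Case 1: epsilon_lateral = -(0.28 × 0.000124) = -3.472 × 10⁻⁵
  Case 2: epsilon_lateral = -(0.3 × 0.000378) = -0.0001134
  Case 3: epsilon_lateral = -(0.289 × 0.000527) = -0.0001523
Ordering by |epsilon_lateral|: 0.0001523 (case 3) > 0.0001134 (case 2) > 3.472 × 10⁻⁵ (case 1)
Final answer: 3, 2, 1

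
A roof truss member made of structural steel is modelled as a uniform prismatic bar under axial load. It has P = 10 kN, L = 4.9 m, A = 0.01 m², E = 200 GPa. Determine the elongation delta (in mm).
Model: a uniform prismatic bar under axial load, so delta = (P·L) / (A·E).
Convert to SI units:
  P = 10 kN = 10000 N
  E = 200 GPa = 2 × 10¹¹ Pa
Substitute:
  delta = (10000 × 4.9) / (0.01 × (2 × 10¹¹))
  delta = 2.45 × 10⁻⁵ m
Convert: delta = 2.45 × 10⁻⁵ m = 0.0245 mm
Final answer: delta = 0.0245 mm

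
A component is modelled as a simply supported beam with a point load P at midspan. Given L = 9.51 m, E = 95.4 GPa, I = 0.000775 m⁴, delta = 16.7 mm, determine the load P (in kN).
Model: a simply supported beam with a point load P at midspan, so delta = (P·L^3) / (48·E·I).
Solve for P: P = (48·delta·E·I) / L^3.
Convert to SI units:
  E = 95.4 GPa = 9.54 × 10¹⁰ Pa
  delta = 16.7 mm = 0.0167 m
Substitute:
  P = (48 × 0.0167 × (9.54 × 10¹⁰) × 0.000775) / 9.51^3
  P = 68910 N
Convert: P = 68910 N = 68.91 kN
Final answer: P = 68.91 kN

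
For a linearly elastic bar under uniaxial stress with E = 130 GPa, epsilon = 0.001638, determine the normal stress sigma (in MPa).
Model: a linearly elastic bar under uniaxial stress, so epsilon = sigma / E.
Solve for sigma: sigma = epsilon·E.
Convert to SI units:
  E = 130 GPa = 1.3 × 10¹¹ Pa
Substitute:
  sigma = 0.001638 × (1.3 × 10¹¹)
  sigma = 2.129 × 10⁸ Pa
Convert: sigma = 2.129 × 10⁸ Pa = 212.9 MPa
Final answer: sigma = 212.9 MPa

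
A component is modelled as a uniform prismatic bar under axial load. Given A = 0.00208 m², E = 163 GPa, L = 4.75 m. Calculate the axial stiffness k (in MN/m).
Model: a uniform prismatic bar under axial load, so k = (A·E) / L.
Convert to SI units:
  E = 163 GPa = 1.63 × 10¹¹ Pa
Substitute:
  k = (0.00208 × (1.63 × 10¹¹)) / 4.75
  k = 7.138 × 10⁷ N/m
Convert: k = 7.138 × 10⁷ N/m = 71.38 MN/m
Final answer: k = 71.38 MN/m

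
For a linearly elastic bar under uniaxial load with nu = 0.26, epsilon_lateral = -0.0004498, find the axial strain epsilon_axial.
Model: a linearly elastic bar under uniaxial load, so epsilon_lateral = -nu·epsilon_axial.
Solve for epsilon_axial: epsilon_axial = -epsilon_lateral / nu.
Substitute:
  epsilon_axial = -(-0.0004498) / 0.26
  epsilon_axial = 0.00173
Final answer: epsilon_axial = 0.00173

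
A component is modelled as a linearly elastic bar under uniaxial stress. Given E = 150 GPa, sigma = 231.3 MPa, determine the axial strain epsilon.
Model: a linearly elastic bar under uniaxial stress, so sigma = E·epsilon.
Solve for epsilon: epsilon = sigma / E.
Convert to SI units:
  E = 150 GPa = 1.5 × 10¹¹ Pa
  sigma = 231.3 MPa = 2.313 × 10⁸ Pa
Substitute:
  epsilon = (2.313 × 10⁸) / (1.5 × 10¹¹)
  epsilon = 0.001542
Final answer: epsilon = 0.001542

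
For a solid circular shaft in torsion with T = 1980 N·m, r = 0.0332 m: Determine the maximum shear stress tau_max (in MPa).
Model: a solid circular shaft in torsion, so tau_max = (2·T) / (π·r^3).
Substitute:
  tau_max = (2 × 1980) / (π × 0.0332^3)
  tau_max = 3.445 × 10⁷ Pa
Convert: tau_max = 3.445 × 10⁷ Pa = 34.45 MPa
Final answer: tau_max = 34.45 MPa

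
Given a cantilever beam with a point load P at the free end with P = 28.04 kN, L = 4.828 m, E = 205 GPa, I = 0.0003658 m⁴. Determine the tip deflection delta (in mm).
Model: a cantilever beam with a point load P at the free end, so delta = (P·L^3) / (3·E·I).
Convert to SI units:
  P = 28.04 kN = 28040 N
  E = 205 GPa = 2.05 × 10¹¹ Pa
Substitute:
  delta = (28040 × 4.828^3) / (3 × (2.05 × 10¹¹) × 0.0003658)
  delta = 0.01403 m
Convert: delta = 0.01403 m = 14.03 mm
Final answer: delta = 14.03 mm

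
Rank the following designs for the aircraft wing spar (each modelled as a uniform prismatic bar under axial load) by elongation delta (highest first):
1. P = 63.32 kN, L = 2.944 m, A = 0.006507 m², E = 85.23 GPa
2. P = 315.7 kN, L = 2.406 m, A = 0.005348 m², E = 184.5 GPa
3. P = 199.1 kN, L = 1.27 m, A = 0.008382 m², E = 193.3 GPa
Model: a uniform prismatic bar under axial load, so delta = (P·L) / (A·E) (SI units).
  Case 1: delta = (63320 × 2.944) / (0.006507 × (8.523 × 10¹⁰)) = 0.0003361 m = 0.3361 mm
  Case 2: delta = (315700 × 2.406) / (0.005348 × (1.845 × 10¹¹)) = 0.0007698 m = 0.7698 mm
  Case 3: delta = (199100 × 1.27) / (0.008382 × (1.933 × 10¹¹)) = 0.0001561 m = 0.1561 mm
Ordering: 0.7698 mm (case 2) > 0.3361 mm (case 1) > 0.1561 mm (case 3)
Final answer: 2, 1, 3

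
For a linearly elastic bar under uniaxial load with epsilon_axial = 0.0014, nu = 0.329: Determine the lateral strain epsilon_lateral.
Model: a linearly elastic bar under uniaxial load, so epsilon_lateral = -nu·epsilon_axial.
Substitute:
  epsilon_lateral = -(0.329 × 0.0014)
  epsilon_lateral = -0.0004606
Final answer: epsilon_lateral = -0.0004606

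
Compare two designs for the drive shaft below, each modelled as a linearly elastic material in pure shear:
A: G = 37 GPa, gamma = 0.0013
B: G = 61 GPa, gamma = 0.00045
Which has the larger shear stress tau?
Model: a linearly elastic material in pure shear, so tau = G·gamma (SI units).
  A: tau = (3.7 × 10¹⁰) × 0.0013 = 4.81 × 10⁷ Pa = 48.1 MPa
  B: tau = (6.1 × 10¹⁰) × 0.00045 = 2.745 × 10⁷ Pa = 27.45 MPa
48.1 MPa > 27.45 MPa, so A is larger.
Final answer: A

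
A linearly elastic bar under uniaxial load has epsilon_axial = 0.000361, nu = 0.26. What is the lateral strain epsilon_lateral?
Model: a linearly elastic bar under uniaxial load, so epsilon_lateral = -nu·epsilon_axial.
Substitute:
  epsilon_lateral = -(0.26 × 0.000361)
  epsilon_lateral = -9.386 × 10⁻⁵
Final answer: epsilon_lateral = -9.386 × 10⁻⁵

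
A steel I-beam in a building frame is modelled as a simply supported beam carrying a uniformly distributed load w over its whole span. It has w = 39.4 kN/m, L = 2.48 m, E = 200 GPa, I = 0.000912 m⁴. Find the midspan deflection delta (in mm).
Model: a simply supported beam carrying a uniformly distributed load w over its whole span, so delta = (5·w·L^4) / (384·E·I).
Convert to SI units:
  w = 39.4 kN/m = 39400 N/m
  E = 200 GPa = 2 × 10¹¹ Pa
Substitute:
  delta = (5 × 39400 × 2.48^4) / (384 × (2 × 10¹¹) × 0.000912)
  delta = 0.0001064 m
Convert: delta = 0.0001064 m = 0.1064 mm
Final answer: delta = 0.1064 mm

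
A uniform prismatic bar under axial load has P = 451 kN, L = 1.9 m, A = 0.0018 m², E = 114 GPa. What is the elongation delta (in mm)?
Model: a uniform prismatic bar under axial load, so delta = (P·L) / (A·E).
Convert to SI units:
  P = 451 kN = 451000 N
  E = 114 GPa = 1.14 × 10¹¹ Pa
Substitute:
  delta = (451000 × 1.9) / (0.0018 × (1.14 × 10¹¹))
  delta = 0.004176 m
Convert: delta = 0.004176 m = 4.176 mm
Final answer: delta = 4.176 mm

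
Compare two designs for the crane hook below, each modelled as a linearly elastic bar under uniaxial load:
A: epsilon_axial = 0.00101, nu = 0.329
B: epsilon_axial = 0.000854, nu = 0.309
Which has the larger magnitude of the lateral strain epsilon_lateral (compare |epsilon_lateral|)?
Model: a linearly elastic bar under uniaxial load, so epsilon_lateral = -nu·epsilon_axial (SI units).
  A: epsilon_lateral = -(0.329 × 0.00101) = -0.0003323
  B: epsilon_lateral = -(0.309 × 0.000854) = -0.0002639
|epsilon_lateral|: A = 0.0003323, B = 0.0002639, so A is larger in magnitude.
Final answer: A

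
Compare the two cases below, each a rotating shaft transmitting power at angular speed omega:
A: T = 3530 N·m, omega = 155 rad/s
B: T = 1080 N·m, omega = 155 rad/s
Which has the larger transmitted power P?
Model: a rotating shaft transmitting power at angular speed omega, so P = T·omega (SI units).
  A: P = 3530 × 155 = 547200 W = 547.2 kW
  B: P = 1080 × 155 = 167400 W = 167.4 kW
547.2 kW > 167.4 kW, so A is larger.
Final answer: A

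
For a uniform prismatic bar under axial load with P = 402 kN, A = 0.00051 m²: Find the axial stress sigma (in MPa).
Model: a uniform prismatic bar under axial load, so sigma = P / A.
Convert to SI units:
  P = 402 kN = 402000 N
Substitute:
  sigma = 402000 / 0.00051
  sigma = 7.882 × 10⁸ Pa
Convert: sigma = 7.882 × 10⁸ Pa = 788.2 MPa
Final answer: sigma = 788.2 MPa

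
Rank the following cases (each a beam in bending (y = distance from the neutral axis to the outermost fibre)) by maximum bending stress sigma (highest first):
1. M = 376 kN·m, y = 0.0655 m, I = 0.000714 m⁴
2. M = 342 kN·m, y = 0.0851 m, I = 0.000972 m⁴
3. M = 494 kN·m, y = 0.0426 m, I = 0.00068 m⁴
Model: a beam in bending (y = distance from the neutral axis to the outermost fibre), so sigma = (M·y) / I (SI units).
  Case 1: sigma = (376000 × 0.0655) / 0.000714 = 3.449 × 10⁷ Pa = 34.49 MPa
  Case 2: sigma = (342000 × 0.0851) / 0.000972 = 2.994 × 10⁷ Pa = 29.94 MPa
  Case 3: sigma = (494000 × 0.0426) / 0.00068 = 3.095 × 10⁷ Pa = 30.95 MPa
Ordering: 34.49 MPa (case 1) > 30.95 MPa (case 3) > 29.94 MPa (case 2)
Final answer: 1, 3, 2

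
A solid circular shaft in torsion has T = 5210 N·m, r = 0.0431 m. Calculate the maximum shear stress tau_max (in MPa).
Model: a solid circular shaft in torsion, so tau_max = (2·T) / (π·r^3).
Substitute:
  tau_max = (2 × 5210) / (π × 0.0431^3)
  tau_max = 4.143 × 10⁷ Pa
Convert: tau_max = 4.143 × 10⁷ Pa = 41.43 MPa
Final answer: tau_max = 41.43 MPa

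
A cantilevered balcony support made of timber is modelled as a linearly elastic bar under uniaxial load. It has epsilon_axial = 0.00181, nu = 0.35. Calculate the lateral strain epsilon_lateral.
Model: a linearly elastic bar under uniaxial load, so epsilon_lateral = -nu·epsilon_axial.
Substitute:
  epsilon_lateral = -(0.35 × 0.00181)
  epsilon_lateral = -0.0006335
Final answer: epsilon_lateral = -0.0006335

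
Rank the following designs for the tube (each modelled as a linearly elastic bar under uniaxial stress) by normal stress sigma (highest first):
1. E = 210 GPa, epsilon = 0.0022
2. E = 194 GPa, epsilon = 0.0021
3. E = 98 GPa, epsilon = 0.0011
Model: a linearly elastic bar under uniaxial stress, so sigma = E·epsilon (SI units).
  Case 1: sigma = (2.1 × 10¹¹) × 0.0022 = 4.62 × 10⁸ Pa = 462 MPa
  Case 2: sigma = (1.94 × 10¹¹) × 0.0021 = 4.074 × 10⁸ Pa = 407.4 MPa
  Case 3: sigma = (9.8 × 10¹⁰) × 0.0011 = 1.078 × 10⁸ Pa = 107.8 MPa
Ordering: 462 MPa (case 1) > 407.4 MPa (case 2) > 107.8 MPa (case 3)
Final answer: 1, 2, 3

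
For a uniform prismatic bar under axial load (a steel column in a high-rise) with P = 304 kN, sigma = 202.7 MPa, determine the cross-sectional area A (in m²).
Model: a uniform prismatic bar under axial load, so sigma = P / A.
Solve for A: A = P / sigma.
Convert to SI units:
  P = 304 kN = 304000 N
  sigma = 202.7 MPa = 2.027 × 10⁸ Pa
Substitute:
  A = 304000 / (2.027 × 10⁸)
  A = 0.0015 m²
Final answer: A = 0.0015 m²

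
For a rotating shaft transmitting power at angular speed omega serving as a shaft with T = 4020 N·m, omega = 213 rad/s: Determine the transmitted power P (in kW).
Model: a rotating shaft transmitting power at angular speed omega, so P = T·omega.
Substitute:
  P = 4020 × 213
  P = 856300 W
Convert: P = 856300 W = 856.3 kW
Final answer: P = 856.3 kW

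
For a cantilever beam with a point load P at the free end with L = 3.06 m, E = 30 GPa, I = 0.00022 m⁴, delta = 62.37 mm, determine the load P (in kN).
Model: a cantilever beam with a point load P at the free end, so delta = (P·L^3) / (3·E·I).
Solve for P: P = (3·delta·E·I) / L^3.
Convert to SI units:
  E = 30 GPa = 3 × 10¹⁰ Pa
  delta = 62.37 mm = 0.06237 m
Substitute:
  P = (3 × 0.06237 × (3 × 10¹⁰) × 0.00022) / 3.06^3
  P = 43100 N
Convert: P = 43100 N = 43.1 kN
Final answer: P = 43.1 kN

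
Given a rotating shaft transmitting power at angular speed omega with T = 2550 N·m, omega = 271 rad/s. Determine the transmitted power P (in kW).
Model: a rotating shaft transmitting power at angular speed omega, so P = T·omega.
Substitute:
  P = 2550 × 271
  P = 691000 W
Convert: P = 691000 W = 691 kW
Final answer: P = 691 kW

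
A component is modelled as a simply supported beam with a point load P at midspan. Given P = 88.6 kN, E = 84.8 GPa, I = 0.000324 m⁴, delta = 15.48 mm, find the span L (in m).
Model: a simply supported beam with a point load P at midspan, so delta = (P·L^3) / (48·E·I).
Solve for L: L = ((48·delta·E·I) / P)^(1/3).
Convert to SI units:
  P = 88.6 kN = 88600 N
  E = 84.8 GPa = 8.48 × 10¹⁰ Pa
  delta = 15.48 mm = 0.01548 m
Substitute:
  L = ((48 × 0.01548 × (8.48 × 10¹⁰) × 0.000324) / 88600)^(1/3)
  L = 6.131 m
Final answer: L = 6.131 m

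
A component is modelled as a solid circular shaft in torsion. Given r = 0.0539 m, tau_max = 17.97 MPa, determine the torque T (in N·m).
Model: a solid circular shaft in torsion, so tau_max = (2·T) / (π·r^3).
Solve for T: T = (π·tau_max·r^3) / 2.
Convert to SI units:
  tau_max = 17.97 MPa = 1.797 × 10⁷ Pa
Substitute:
  T = (π × (1.797 × 10⁷) × 0.0539^3) / 2
  T = 4420 N·m
Final answer: T = 4420 N·m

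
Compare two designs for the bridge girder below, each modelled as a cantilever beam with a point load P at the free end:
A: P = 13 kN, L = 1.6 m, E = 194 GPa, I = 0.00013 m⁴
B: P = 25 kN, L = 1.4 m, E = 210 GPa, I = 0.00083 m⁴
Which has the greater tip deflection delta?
Model: a cantilever beam with a point load P at the free end, so delta = (P·L^3) / (3·E·I) (SI units).
  A: delta = (13000 × 1.6^3) / (3 × (1.94 × 10¹¹) × 0.00013) = 0.0007038 m = 0.7038 mm
  B: delta = (25000 × 1.4^3) / (3 × (2.1 × 10¹¹) × 0.00083) = 0.0001312 m = 0.1312 mm
0.7038 mm > 0.1312 mm, so A is larger.
Final answer: A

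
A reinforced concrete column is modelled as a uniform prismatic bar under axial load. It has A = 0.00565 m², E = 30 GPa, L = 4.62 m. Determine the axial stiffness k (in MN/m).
Model: a uniform prismatic bar under axial load, so k = (A·E) / L.
Convert to SI units:
  E = 30 GPa = 3 × 10¹⁰ Pa
Substitute:
  k = (0.00565 × (3 × 10¹⁰)) / 4.62
  k = 3.669 × 10⁷ N/m
Convert: k = 3.669 × 10⁷ N/m = 36.69 MN/m
Final answer: k = 36.69 MN/m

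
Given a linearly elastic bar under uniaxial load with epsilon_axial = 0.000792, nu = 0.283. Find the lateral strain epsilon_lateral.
Model: a linearly elastic bar under uniaxial load, so epsilon_lateral = -nu·epsilon_axial.
Substitute:
  epsilon_lateral = -(0.283 × 0.000792)
  epsilon_lateral = -0.0002241
Final answer: epsilon_lateral = -0.0002241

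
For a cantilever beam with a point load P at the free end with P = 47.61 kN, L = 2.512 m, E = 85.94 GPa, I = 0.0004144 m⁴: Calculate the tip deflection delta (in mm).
Model: a cantilever beam with a point load P at the free end, so delta = (P·L^3) / (3·E·I).
Convert to SI units:
  P = 47.61 kN = 47610 N
  E = 85.94 GPa = 8.594 × 10¹⁰ Pa
Substitute:
  delta = (47610 × 2.512^3) / (3 × (8.594 × 10¹⁰) × 0.0004144)
  delta = 0.007064 m
Convert: delta = 0.007064 m = 7.064 mm
Final answer: delta = 7.064 mm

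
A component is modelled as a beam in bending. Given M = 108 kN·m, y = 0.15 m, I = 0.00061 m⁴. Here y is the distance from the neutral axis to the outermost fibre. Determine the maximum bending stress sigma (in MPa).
Model: a beam in bending, so sigma = (M·y) / I.
Convert to SI units:
  M = 108 kN·m = 108000 N·m
Substitute:
  sigma = (108000 × 0.15) / 0.00061
  sigma = 2.656 × 10⁷ Pa
Convert: sigma = 2.656 × 10⁷ Pa = 26.56 MPa
Final answer: sigma = 26.56 MPa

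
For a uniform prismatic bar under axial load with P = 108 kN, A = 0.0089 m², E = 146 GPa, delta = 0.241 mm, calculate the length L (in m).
Model: a uniform prismatic bar under axial load, so delta = (P·L) / (A·E).
Solve for L: L = (delta·A·E) / P.
Convert to SI units:
  P = 108 kN = 108000 N
  E = 146 GPa = 1.46 × 10¹¹ Pa
  delta = 0.241 mm = 0.000241 m
Substitute:
  L = (0.000241 × 0.0089 × (1.46 × 10¹¹)) / 108000
  L = 2.9 m
Final answer: L = 2.9 m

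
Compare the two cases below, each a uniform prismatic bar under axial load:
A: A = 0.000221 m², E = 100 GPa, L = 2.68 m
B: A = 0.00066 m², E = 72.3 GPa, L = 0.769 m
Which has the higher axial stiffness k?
Model: a uniform prismatic bar under axial load, so k = (A·E) / L (SI units).
  A: k = (0.000221 × (1 × 10¹¹)) / 2.68 = 8.246 × 10⁶ N/m = 8.246 MN/m
  B: k = (0.00066 × (7.23 × 10¹⁰)) / 0.769 = 6.205 × 10⁷ N/m = 62.05 MN/m
62.05 MN/m > 8.246 MN/m, so B is larger.
Final answer: B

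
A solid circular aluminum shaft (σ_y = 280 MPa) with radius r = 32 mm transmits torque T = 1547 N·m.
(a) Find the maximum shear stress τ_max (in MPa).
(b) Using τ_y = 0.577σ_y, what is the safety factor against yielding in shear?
(a) For a solid circular shaft, τ_max = T·r/J with J = π·r^4/2, i.e. τ_max = 2·T / (π·r^3). Convert r = 32 mm = 0.032 m.
  τ_max = (2 × 1547) / (π × 0.032^3) = 3.006 × 10⁷ Pa = 30.06 MPa
(b) τ_y = 0.577 × 280 = 161.56 MPa
  SF = τ_y/τ_max = 161.56 / 30.06 = 5.375
Final answer: (a) τ_max = 30.06 MPa, (b) SF = 5.375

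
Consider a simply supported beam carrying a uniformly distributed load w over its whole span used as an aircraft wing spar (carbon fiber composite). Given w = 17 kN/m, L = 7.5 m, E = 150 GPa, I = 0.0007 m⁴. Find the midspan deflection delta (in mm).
Model: a simply supported beam carrying a uniformly distributed load w over its whole span, so delta = (5·w·L^4) / (384·E·I).
Convert to SI units:
  w = 17 kN/m = 17000 N/m
  E = 150 GPa = 1.5 × 10¹¹ Pa
Substitute:
  delta = (5 × 17000 × 7.5^4) / (384 × (1.5 × 10¹¹) × 0.0007)
  delta = 0.00667 m
Convert: delta = 0.00667 m = 6.67 mm
Final answer: delta = 6.67 mm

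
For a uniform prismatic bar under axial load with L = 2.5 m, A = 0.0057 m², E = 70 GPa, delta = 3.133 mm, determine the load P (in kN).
Model: a uniform prismatic bar under axial load, so delta = (P·L) / (A·E).
Solve for P: P = (delta·A·E) / L.
Convert to SI units:
  E = 70 GPa = 7 × 10¹⁰ Pa
  delta = 3.133 mm = 0.003133 m
Substitute:
  P = (0.003133 × 0.0057 × (7 × 10¹⁰)) / 2.5
  P = 500000 N
Convert: P = 500000 N = 500 kN
Final answer: P = 500 kN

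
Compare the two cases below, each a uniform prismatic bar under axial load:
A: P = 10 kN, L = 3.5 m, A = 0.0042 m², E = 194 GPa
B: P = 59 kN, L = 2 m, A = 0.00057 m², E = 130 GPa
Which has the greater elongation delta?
Model: a uniform prismatic bar under axial load, so delta = (P·L) / (A·E) (SI units).
  A: delta = (10000 × 3.5) / (0.0042 × (1.94 × 10¹¹)) = 4.296 × 10⁻⁵ m = 0.04296 mm
  B: delta = (59000 × 2) / (0.00057 × (1.3 × 10¹¹)) = 0.001592 m = 1.592 mm
1.592 mm > 0.04296 mm, so B is larger.
Final answer: B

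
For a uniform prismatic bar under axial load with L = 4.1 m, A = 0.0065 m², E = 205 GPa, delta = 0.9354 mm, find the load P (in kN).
Model: a uniform prismatic bar under axial load, so delta = (P·L) / (A·E).
Solve for P: P = (delta·A·E) / L.
Convert to SI units:
  E = 205 GPa = 2.05 × 10¹¹ Pa
  delta = 0.9354 mm = 0.0009354 m
Substitute:
  P = (0.0009354 × 0.0065 × (2.05 × 10¹¹)) / 4.1
  P = 304000 N
Convert: P = 304000 N = 304 kN
Final answer: P = 304 kN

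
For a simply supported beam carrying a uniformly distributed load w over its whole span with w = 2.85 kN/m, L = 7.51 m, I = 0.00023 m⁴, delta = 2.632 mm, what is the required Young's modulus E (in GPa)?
Model: a simply supported beam carrying a uniformly distributed load w over its whole span, so delta = (5·w·L^4) / (384·E·I).
Solve for E: E = (5·w·L^4) / (384·delta·I).
Convert to SI units:
  w = 2.85 kN/m = 2850 N/m
  delta = 2.632 mm = 0.002632 m
Substitute:
  E = (5 × 2850 × 7.51^4) / (384 × 0.002632 × 0.00023)
  E = 1.95 × 10¹¹ Pa
Convert: E = 1.95 × 10¹¹ Pa = 195 GPa
Final answer: E = 195 GPa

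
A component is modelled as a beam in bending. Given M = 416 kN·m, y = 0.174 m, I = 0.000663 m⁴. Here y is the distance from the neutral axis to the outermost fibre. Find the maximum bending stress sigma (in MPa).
Model: a beam in bending, so sigma = (M·y) / I.
Convert to SI units:
  M = 416 kN·m = 416000 N·m
Substitute:
  sigma = (416000 × 0.174) / 0.000663
  sigma = 1.092 × 10⁸ Pa
Convert: sigma = 1.092 × 10⁸ Pa = 109.2 MPa
Final answer: sigma = 109.2 MPa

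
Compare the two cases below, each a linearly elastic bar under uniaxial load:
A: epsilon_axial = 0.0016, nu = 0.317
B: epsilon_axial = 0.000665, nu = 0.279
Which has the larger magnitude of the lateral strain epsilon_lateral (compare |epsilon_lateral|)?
Model: a linearly elastic bar under uniaxial load, so epsilon_lateral = -nu·epsilon_axial (SI units).
  A: epsilon_lateral = -(0.317 × 0.0016) = -0.0005072
  B: epsilon_lateral = -(0.279 × 0.000665) = -0.0001855
|epsilon_lateral|: A = 0.0005072, B = 0.0001855, so A is larger in magnitude.
Final answer: A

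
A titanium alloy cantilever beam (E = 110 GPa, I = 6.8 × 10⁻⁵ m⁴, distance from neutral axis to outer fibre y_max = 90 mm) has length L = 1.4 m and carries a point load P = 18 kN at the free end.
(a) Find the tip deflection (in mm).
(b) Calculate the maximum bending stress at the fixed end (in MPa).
(a) Tip deflection of a cantilever with an end point load: δ = P·L^3 / (3·E·I). Convert P = 18 kN = 18000 N, E = 110 GPa = 1.1 × 10¹¹ Pa.
  δ = (18000 × 1.4^3) / (3 × (1.1 × 10¹¹) × (6.8 × 10⁻⁵)) = 0.002201 m = 2.201 mm
(b) Maximum bending moment at the fixed end: M = P·L = 18000 × 1.4 = 25200 N·m. Convert y_max = 90 mm = 0.09 m.
  σ = M·y_max / I = (25200 × 0.09) / (6.8 × 10⁻⁵) = 3.335 × 10⁷ Pa = 33.35 MPa
Final answer: (a) δ = 2.201 mm, (b) σ = 33.35 MPa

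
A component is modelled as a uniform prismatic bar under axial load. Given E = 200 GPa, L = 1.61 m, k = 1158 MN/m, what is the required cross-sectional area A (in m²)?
Model: a uniform prismatic bar under axial load, so k = (A·E) / L.
Solve for A: A = (k·L) / E.
Convert to SI units:
  E = 200 GPa = 2 × 10¹¹ Pa
  k = 1158 MN/m = 1.158 × 10⁹ N/m
Substitute:
  A = ((1.158 × 10⁹) × 1.61) / (2 × 10¹¹)
  A = 0.009322 m²
Final answer: A = 0.009322 m²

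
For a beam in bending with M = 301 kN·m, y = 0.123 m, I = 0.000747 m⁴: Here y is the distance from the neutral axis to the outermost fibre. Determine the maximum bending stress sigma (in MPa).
Model: a beam in bending, so sigma = (M·y) / I.
Convert to SI units:
  M = 301 kN·m = 301000 N·m
Substitute:
  sigma = (301000 × 0.123) / 0.000747
  sigma = 4.956 × 10⁷ Pa
Convert: sigma = 4.956 × 10⁷ Pa = 49.56 MPa
Final answer: sigma = 49.56 MPa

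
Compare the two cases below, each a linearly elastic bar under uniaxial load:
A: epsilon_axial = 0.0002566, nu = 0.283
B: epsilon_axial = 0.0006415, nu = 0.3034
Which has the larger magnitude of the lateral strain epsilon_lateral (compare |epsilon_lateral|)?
Model: a linearly elastic bar under uniaxial load, so epsilon_lateral = -nu·epsilon_axial (SI units).
  A: epsilon_lateral = -(0.283 × 0.0002566) = -7.262 × 10⁻⁵
  B: epsilon_lateral = -(0.3034 × 0.0006415) = -0.0001946
|epsilon_lateral|: A = 7.262 × 10⁻⁵, B = 0.0001946, so B is larger in magnitude.
Final answer: B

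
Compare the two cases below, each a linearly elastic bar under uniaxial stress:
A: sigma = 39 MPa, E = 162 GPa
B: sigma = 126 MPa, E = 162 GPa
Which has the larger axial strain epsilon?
Model: a linearly elastic bar under uniaxial stress, so epsilon = sigma / E (SI units).
  A: epsilon = (3.9 × 10⁷) / (1.62 × 10¹¹) = 0.0002407
  B: epsilon = (1.26 × 10⁸) / (1.62 × 10¹¹) = 0.0007778
0.0007778 > 0.0002407, so B is larger.
Final answer: B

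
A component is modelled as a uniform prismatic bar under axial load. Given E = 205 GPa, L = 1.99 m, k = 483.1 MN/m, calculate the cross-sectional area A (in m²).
Model: a uniform prismatic bar under axial load, so k = (A·E) / L.
Solve for A: A = (k·L) / E.
Convert to SI units:
  E = 205 GPa = 2.05 × 10¹¹ Pa
  k = 483.1 MN/m = 4.831 × 10⁸ N/m
Substitute:
  A = ((4.831 × 10⁸) × 1.99) / (2.05 × 10¹¹)
  A = 0.00469 m²
Final answer: A = 0.00469 m²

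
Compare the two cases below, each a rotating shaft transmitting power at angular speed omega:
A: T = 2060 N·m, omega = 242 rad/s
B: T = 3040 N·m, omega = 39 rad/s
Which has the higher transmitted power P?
Model: a rotating shaft transmitting power at angular speed omega, so P = T·omega (SI units).
  A: P = 2060 × 242 = 498500 W = 498.5 kW
  B: P = 3040 × 39 = 118600 W = 118.6 kW
498.5 kW > 118.6 kW, so A is larger.
Final answer: A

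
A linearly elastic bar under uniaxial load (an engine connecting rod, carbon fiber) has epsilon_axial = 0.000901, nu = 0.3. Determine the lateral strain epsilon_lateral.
Model: a linearly elastic bar under uniaxial load, so epsilon_lateral = -nu·epsilon_axial.
Substitute:
  epsilon_lateral = -(0.3 × 0.000901)
  epsilon_lateral = -0.0002703
Final answer: epsilon_lateral = -0.0002703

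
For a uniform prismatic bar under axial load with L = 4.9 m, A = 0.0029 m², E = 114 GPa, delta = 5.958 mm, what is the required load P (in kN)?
Model: a uniform prismatic bar under axial load, so delta = (P·L) / (A·E).
Solve for P: P = (delta·A·E) / L.
Convert to SI units:
  E = 114 GPa = 1.14 × 10¹¹ Pa
  delta = 5.958 mm = 0.005958 m
Substitute:
  P = (0.005958 × 0.0029 × (1.14 × 10¹¹)) / 4.9
  P = 402000 N
Convert: P = 402000 N = 402 kN
Final answer: P = 402 kN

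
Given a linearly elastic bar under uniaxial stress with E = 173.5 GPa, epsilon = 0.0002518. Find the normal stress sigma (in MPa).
Model: a linearly elastic bar under uniaxial stress, so sigma = E·epsilon.
Convert to SI units:
  E = 173.5 GPa = 1.735 × 10¹¹ Pa
Substitute:
  sigma = (1.735 × 10¹¹) × 0.0002518
  sigma = 4.369 × 10⁷ Pa
Convert: sigma = 4.369 × 10⁷ Pa = 43.69 MPa
Final answer: sigma = 43.69 MPa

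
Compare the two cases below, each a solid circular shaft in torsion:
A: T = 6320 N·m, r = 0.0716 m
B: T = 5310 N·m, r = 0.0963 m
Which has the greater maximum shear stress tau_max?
Model: a solid circular shaft in torsion, so tau_max = (2·T) / (π·r^3) (SI units).
  A: tau_max = (2 × 6320) / (π × 0.0716^3) = 1.096 × 10⁷ Pa = 10.96 MPa
  B: tau_max = (2 × 5310) / (π × 0.0963^3) = 3.785 × 10⁶ Pa = 3.785 MPa
10.96 MPa > 3.785 MPa, so A is larger.
Final answer: A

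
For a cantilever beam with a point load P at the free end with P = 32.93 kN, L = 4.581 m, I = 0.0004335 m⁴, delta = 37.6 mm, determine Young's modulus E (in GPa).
Model: a cantilever beam with a point load P at the free end, so delta = (P·L^3) / (3·E·I).
Solve for E: E = (P·L^3) / (3·delta·I).
Convert to SI units:
  P = 32.93 kN = 32930 N
  delta = 37.6 mm = 0.0376 m
Substitute:
  E = (32930 × 4.581^3) / (3 × 0.0376 × 0.0004335)
  E = 6.474 × 10¹⁰ Pa
Convert: E = 6.474 × 10¹⁰ Pa = 64.74 GPa
Final answer: E = 64.74 GPa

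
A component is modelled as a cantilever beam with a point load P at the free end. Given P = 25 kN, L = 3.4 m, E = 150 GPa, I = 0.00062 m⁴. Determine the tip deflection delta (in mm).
Model: a cantilever beam with a point load P at the free end, so delta = (P·L^3) / (3·E·I).
Convert to SI units:
  P = 25 kN = 25000 N
  E = 150 GPa = 1.5 × 10¹¹ Pa
Substitute:
  delta = (25000 × 3.4^3) / (3 × (1.5 × 10¹¹) × 0.00062)
  delta = 0.003522 m
Convert: delta = 0.003522 m = 3.522 mm
Final answer: delta = 3.522 mm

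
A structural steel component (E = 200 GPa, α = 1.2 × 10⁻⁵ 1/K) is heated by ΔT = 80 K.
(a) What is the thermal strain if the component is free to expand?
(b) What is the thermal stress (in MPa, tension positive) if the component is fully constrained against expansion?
(a) Free thermal strain ε_th = α·ΔT = (1.2 × 10⁻⁵) × 80 = 0.00096
(b) Fully constrained, the expansion is suppressed, so σ = -E·α·ΔT. Convert E = 200 GPa = 2 × 10¹¹ Pa.
  σ = -(2 × 10¹¹) × (1.2 × 10⁻⁵) × 80 = -1.92 × 10⁸ Pa = -192 MPa (compressive)
Final answer: (a) ε_th = 0.00096, (b) σ = -192 MPa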